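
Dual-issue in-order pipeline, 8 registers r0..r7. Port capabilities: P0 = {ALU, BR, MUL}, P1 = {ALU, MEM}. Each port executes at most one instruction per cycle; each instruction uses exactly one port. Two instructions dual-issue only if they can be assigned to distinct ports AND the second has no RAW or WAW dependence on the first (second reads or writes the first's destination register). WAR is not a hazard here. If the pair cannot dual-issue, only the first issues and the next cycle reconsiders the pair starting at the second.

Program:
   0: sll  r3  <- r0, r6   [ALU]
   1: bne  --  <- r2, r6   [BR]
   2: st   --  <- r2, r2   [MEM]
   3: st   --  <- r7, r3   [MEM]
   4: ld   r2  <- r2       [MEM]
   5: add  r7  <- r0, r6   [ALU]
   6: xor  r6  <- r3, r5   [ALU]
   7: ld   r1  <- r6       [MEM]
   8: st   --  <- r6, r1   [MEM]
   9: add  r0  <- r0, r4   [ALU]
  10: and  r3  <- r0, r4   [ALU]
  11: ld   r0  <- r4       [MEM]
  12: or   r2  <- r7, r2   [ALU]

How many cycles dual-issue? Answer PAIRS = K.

[0] i0/i1  sll+bne  -- dual
[1] i2  st  -- no-port MEM/MEM
[2] i3  st  -- no-port MEM/MEM
[3] i4/i5  ld+add  -- dual
[4] i6  xor  -- RAW r6
[5] i7  ld  -- no-port MEM/MEM
[6] i8/i9  st+add  -- dual
[7] i10/i11  and+ld  -- dual
[8] i12  or  -- tail

PAIRS = 4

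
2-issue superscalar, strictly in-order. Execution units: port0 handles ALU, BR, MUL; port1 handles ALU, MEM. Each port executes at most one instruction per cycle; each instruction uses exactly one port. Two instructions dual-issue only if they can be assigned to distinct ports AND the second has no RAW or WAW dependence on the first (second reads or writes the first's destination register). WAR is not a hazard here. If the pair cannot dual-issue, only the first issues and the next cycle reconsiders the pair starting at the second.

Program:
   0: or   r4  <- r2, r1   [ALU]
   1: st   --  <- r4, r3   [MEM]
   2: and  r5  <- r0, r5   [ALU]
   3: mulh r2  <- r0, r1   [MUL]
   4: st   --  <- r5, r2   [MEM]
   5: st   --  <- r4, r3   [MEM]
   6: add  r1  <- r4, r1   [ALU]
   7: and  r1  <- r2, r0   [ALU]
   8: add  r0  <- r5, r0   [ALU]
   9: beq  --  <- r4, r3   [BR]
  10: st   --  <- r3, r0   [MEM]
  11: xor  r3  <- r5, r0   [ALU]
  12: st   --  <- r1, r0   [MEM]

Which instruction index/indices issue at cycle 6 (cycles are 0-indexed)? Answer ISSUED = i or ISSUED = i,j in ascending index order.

0. or @i0  | RAW r4
1. st;and @i1/i2  | 2-wide
2. mulh @i3  | RAW r2
3. st @i4  | no-port MEM/MEM
4. st;add @i5/i6  | 2-wide
5. and;add @i7/i8  | 2-wide
6. beq;st @i9/i10  | 2-wide
7. xor;st @i11/i12  | 2-wide

ISSUED = 9,10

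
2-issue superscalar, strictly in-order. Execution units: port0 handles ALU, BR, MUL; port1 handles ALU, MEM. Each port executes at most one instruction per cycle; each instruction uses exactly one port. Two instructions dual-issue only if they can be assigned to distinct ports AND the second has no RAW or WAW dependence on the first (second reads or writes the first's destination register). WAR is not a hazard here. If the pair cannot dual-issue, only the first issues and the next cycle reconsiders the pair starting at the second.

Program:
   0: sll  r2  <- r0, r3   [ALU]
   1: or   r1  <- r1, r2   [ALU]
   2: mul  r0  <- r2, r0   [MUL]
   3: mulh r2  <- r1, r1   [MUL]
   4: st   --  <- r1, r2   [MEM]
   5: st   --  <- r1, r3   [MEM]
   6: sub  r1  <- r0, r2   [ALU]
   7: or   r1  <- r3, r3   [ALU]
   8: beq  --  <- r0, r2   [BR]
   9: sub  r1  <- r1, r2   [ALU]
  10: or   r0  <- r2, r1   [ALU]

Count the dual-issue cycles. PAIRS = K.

PAIRS = 3

#0 head=0: sll.ALU i0 RAW r2
#1 head=1: or.ALU/mul.MUL i1/i2 2-wide
#2 head=3: mulh.MUL i3 RAW r2
#3 head=4: st.MEM i4 no-port MEM/MEM
#4 head=5: st.MEM/sub.ALU i5/i6 2-wide
#5 head=7: or.ALU/beq.BR i7/i8 2-wide
#6 head=9: sub.ALU i9 RAW r1
#7 head=10: or.ALU i10 tail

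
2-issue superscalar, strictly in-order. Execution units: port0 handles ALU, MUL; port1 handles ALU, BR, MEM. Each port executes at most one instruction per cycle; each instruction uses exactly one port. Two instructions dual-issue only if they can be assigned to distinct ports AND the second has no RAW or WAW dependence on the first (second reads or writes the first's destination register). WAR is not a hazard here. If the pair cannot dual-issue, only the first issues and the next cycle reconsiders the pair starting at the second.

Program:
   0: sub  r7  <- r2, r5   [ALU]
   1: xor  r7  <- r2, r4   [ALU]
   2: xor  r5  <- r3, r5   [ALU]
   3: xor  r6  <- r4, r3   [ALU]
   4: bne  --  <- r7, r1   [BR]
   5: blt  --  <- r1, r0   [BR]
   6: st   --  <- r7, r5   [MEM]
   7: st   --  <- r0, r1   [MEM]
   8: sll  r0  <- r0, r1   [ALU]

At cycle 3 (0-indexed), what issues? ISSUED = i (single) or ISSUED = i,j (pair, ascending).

ISSUED = 5

#0 head=0: sub.ALU i0 WAW r7
#1 head=1: xor.ALU xor.ALU i1,i2 2-wide
#2 head=3: xor.ALU bne.BR i3,i4 2-wide
#3 head=5: blt.BR i5 no-port BR/MEM
#4 head=6: st.MEM i6 no-port MEM/MEM
#5 head=7: st.MEM sll.ALU i7,i8 2-wide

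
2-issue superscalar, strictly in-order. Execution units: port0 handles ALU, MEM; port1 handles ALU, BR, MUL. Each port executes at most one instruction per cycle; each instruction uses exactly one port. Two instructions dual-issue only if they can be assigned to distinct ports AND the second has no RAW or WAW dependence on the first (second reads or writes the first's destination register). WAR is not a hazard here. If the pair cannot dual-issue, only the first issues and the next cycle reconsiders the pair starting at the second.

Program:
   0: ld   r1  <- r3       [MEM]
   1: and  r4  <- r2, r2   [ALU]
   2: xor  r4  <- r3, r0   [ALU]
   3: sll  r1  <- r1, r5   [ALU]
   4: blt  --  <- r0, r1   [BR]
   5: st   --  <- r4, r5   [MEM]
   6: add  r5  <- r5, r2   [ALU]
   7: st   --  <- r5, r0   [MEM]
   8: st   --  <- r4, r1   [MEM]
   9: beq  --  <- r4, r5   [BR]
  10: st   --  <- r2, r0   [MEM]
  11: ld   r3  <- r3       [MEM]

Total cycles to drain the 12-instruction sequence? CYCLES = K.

#0 head=0: ld;and i0&i1 2-wide
#1 head=2: xor;sll i2&i3 2-wide
#2 head=4: blt;st i4&i5 2-wide
#3 head=6: add i6 RAW r5
#4 head=7: st i7 no-port MEM/MEM
#5 head=8: st;beq i8&i9 2-wide
#6 head=10: st i10 no-port MEM/MEM
#7 head=11: ld i11 tail

CYCLES = 8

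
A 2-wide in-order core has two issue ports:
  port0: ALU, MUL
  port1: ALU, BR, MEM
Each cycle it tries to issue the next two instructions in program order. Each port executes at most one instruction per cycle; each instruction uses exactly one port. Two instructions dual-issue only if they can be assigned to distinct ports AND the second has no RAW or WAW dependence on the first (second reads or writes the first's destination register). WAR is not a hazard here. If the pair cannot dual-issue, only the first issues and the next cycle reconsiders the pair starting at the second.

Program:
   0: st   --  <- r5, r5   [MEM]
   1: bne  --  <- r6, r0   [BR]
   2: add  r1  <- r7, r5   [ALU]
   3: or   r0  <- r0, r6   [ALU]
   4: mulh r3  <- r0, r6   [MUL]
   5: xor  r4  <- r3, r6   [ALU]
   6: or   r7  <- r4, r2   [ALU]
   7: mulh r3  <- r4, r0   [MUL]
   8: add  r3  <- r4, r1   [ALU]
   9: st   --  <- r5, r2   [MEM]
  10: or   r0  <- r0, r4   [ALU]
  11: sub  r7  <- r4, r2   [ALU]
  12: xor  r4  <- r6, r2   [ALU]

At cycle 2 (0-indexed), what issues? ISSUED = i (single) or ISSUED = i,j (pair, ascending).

c0: i0 st.MEM  no-port MEM/BR
c1: i1,i2 bne.BR;add.ALU  dual
c2: i3 or.ALU  RAW r0
c3: i4 mulh.MUL  RAW r3
c4: i5 xor.ALU  RAW r4
c5: i6,i7 or.ALU;mulh.MUL  dual
c6: i8,i9 add.ALU;st.MEM  dual
c7: i10,i11 or.ALU;sub.ALU  dual
c8: i12 xor.ALU  tail

ISSUED = 3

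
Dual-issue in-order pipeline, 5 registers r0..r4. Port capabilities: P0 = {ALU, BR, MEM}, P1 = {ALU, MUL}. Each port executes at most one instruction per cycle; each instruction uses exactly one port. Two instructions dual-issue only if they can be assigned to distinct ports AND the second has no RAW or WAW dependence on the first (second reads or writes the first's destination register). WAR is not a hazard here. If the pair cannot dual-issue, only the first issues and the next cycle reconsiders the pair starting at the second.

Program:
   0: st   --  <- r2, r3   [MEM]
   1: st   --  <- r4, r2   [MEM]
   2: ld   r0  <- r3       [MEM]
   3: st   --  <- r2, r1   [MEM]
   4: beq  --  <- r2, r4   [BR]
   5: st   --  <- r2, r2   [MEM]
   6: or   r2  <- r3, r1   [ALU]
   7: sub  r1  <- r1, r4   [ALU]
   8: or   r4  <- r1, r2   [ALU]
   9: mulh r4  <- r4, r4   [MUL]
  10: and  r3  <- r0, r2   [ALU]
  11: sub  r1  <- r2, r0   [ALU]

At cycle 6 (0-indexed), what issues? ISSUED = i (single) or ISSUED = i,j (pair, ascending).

ISSUED = 7

0. st @i0  | no-port MEM/MEM
1. st @i1  | no-port MEM/MEM
2. ld @i2  | no-port MEM/MEM
3. st @i3  | no-port MEM/BR
4. beq @i4  | no-port BR/MEM
5. st/or @i5/i6  | dual
6. sub @i7  | RAW r1
7. or @i8  | RAW+WAW r4
8. mulh/and @i9/i10  | dual
9. sub @i11  | tail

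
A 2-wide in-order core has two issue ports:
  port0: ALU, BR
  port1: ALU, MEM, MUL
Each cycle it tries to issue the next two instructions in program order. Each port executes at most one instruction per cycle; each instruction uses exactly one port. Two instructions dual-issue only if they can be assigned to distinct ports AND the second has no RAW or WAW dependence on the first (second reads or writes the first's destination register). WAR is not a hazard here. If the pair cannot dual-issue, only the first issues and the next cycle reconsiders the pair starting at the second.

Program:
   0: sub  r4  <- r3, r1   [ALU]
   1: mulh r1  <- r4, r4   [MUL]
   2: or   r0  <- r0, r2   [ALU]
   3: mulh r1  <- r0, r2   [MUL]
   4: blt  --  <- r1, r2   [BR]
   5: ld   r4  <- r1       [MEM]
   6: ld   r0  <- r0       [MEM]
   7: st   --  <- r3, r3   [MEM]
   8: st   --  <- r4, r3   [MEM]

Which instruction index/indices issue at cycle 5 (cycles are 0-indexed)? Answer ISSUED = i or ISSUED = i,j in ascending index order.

ISSUED = 7

  cy0 -> i0 (sub) RAW r4
  cy1 -> i1&i2 (mulh or) dual
  cy2 -> i3 (mulh) RAW r1
  cy3 -> i4&i5 (blt ld) dual
  cy4 -> i6 (ld) no-port MEM/MEM
  cy5 -> i7 (st) no-port MEM/MEM
  cy6 -> i8 (st) tail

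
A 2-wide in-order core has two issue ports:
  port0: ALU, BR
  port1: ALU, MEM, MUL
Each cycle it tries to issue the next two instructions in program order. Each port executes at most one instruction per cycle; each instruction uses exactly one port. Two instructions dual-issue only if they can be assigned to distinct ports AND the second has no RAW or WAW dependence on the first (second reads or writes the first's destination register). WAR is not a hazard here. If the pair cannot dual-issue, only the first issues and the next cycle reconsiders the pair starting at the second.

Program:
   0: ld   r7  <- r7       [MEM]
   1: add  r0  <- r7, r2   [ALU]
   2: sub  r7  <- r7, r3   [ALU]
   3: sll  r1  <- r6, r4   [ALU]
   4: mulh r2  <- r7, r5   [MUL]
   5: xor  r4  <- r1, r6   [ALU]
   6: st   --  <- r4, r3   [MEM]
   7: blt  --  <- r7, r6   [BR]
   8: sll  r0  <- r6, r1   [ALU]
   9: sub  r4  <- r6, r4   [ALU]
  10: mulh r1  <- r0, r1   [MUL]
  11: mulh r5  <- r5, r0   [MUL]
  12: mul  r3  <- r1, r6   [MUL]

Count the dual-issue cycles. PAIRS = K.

PAIRS = 4

t=0 i0:ld.MEM ; RAW r7
t=1 i1/i2:add.ALU+sub.ALU ; dual
t=2 i3/i4:sll.ALU+mulh.MUL ; dual
t=3 i5:xor.ALU ; RAW r4
t=4 i6/i7:st.MEM+blt.BR ; dual
t=5 i8/i9:sll.ALU+sub.ALU ; dual
t=6 i10:mulh.MUL ; no-port MUL/MUL
t=7 i11:mulh.MUL ; no-port MUL/MUL
t=8 i12:mul.MUL ; tail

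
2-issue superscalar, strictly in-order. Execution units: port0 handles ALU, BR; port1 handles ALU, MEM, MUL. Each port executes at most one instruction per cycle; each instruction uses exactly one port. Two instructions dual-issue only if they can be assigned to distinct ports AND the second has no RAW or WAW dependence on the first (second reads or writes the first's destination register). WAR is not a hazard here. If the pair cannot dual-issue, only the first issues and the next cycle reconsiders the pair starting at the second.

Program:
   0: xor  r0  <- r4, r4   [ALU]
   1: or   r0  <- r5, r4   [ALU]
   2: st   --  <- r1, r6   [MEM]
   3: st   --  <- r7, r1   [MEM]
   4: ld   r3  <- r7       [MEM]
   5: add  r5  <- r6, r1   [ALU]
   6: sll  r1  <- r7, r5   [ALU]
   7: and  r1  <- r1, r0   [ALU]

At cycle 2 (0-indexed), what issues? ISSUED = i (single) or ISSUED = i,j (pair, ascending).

#0 head=0: xor i0 WAW r0
#1 head=1: or st i1/i2 pair
#2 head=3: st i3 no-port MEM/MEM
#3 head=4: ld add i4/i5 pair
#4 head=6: sll i6 RAW+WAW r1
#5 head=7: and i7 tail

ISSUED = 3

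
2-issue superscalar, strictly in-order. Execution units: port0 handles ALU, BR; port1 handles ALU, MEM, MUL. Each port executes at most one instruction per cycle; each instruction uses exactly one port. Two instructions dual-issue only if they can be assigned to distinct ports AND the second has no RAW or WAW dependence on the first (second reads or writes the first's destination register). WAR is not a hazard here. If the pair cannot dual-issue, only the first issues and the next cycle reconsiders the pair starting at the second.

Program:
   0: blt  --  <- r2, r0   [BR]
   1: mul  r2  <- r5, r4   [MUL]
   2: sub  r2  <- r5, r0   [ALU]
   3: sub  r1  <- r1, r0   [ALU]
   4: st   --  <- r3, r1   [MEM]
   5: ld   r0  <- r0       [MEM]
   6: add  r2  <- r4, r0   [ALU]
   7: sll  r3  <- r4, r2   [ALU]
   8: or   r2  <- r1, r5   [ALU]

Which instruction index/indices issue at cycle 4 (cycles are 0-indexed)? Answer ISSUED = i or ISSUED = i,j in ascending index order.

ISSUED = 6

t=0 i0&i1:blt.BR;mul.MUL ; dual
t=1 i2&i3:sub.ALU;sub.ALU ; dual
t=2 i4:st.MEM ; no-port MEM/MEM
t=3 i5:ld.MEM ; RAW r0
t=4 i6:add.ALU ; RAW r2
t=5 i7&i8:sll.ALU;or.ALU ; dual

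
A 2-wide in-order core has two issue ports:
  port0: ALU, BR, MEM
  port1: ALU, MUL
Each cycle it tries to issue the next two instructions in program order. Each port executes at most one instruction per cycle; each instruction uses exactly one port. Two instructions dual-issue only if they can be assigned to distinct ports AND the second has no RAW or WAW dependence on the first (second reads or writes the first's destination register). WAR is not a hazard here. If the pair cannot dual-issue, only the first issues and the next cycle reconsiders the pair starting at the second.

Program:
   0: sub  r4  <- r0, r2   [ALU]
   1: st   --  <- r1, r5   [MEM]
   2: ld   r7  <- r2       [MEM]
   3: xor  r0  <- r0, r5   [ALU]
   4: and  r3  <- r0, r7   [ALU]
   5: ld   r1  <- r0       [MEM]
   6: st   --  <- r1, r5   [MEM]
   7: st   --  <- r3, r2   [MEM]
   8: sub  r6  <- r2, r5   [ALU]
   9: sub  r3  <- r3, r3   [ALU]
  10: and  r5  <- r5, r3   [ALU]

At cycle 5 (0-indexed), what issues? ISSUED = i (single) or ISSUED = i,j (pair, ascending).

[0] i0/i1  sub.ALU+st.MEM  -- 2-wide
[1] i2/i3  ld.MEM+xor.ALU  -- 2-wide
[2] i4/i5  and.ALU+ld.MEM  -- 2-wide
[3] i6  st.MEM  -- no-port MEM/MEM
[4] i7/i8  st.MEM+sub.ALU  -- 2-wide
[5] i9  sub.ALU  -- RAW r3
[6] i10  and.ALU  -- tail

ISSUED = 9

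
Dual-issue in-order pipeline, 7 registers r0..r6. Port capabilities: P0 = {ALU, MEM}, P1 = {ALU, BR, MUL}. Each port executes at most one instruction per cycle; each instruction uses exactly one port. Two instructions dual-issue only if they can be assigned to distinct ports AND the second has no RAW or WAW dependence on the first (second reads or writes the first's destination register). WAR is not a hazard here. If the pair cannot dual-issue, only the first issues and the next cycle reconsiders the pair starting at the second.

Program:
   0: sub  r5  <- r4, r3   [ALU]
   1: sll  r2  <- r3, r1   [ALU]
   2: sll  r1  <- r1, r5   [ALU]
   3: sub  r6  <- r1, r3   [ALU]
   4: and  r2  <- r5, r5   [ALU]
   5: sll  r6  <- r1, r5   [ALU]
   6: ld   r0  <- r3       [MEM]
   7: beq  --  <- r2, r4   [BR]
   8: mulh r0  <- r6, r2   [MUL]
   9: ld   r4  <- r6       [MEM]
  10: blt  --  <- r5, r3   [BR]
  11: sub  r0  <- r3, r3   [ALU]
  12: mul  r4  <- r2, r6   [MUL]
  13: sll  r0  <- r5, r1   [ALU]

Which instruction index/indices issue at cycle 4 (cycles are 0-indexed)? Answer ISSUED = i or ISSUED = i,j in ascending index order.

c0: i0&i1 sub sll  dual
c1: i2 sll  RAW r1
c2: i3&i4 sub and  dual
c3: i5&i6 sll ld  dual
c4: i7 beq  no-port BR/MUL
c5: i8&i9 mulh ld  dual
c6: i10&i11 blt sub  dual
c7: i12&i13 mul sll  dual

ISSUED = 7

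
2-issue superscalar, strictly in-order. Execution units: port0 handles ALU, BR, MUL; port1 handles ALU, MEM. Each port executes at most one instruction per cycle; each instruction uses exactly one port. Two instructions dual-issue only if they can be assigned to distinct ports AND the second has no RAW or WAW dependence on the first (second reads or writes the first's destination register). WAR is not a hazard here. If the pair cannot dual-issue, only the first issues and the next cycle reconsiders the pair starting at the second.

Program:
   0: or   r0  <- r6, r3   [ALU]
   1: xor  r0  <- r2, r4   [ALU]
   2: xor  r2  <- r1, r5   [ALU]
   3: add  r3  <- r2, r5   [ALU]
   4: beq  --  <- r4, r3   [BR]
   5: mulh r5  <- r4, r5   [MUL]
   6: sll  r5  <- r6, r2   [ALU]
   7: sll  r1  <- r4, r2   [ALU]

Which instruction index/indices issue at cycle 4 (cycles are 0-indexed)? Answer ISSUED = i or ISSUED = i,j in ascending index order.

ISSUED = 5

  cy0 -> i0 (or) WAW r0
  cy1 -> i1&i2 (xor+xor) 2-wide
  cy2 -> i3 (add) RAW r3
  cy3 -> i4 (beq) no-port BR/MUL
  cy4 -> i5 (mulh) WAW r5
  cy5 -> i6&i7 (sll+sll) 2-wide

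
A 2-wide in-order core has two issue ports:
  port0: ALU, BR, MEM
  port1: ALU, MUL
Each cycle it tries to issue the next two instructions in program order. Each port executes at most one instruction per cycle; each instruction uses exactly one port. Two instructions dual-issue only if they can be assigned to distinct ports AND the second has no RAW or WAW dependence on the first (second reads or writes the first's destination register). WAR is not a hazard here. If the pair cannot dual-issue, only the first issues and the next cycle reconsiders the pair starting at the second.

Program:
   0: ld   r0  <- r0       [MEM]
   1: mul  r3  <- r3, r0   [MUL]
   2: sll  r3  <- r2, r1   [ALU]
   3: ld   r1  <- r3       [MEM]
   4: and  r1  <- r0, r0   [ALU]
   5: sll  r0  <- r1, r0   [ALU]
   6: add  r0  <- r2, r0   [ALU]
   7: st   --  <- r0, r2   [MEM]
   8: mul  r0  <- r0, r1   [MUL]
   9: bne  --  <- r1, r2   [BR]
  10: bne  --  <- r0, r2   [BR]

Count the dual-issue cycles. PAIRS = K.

PAIRS = 1

  cy0 -> i0 (ld) RAW r0
  cy1 -> i1 (mul) WAW r3
  cy2 -> i2 (sll) RAW r3
  cy3 -> i3 (ld) WAW r1
  cy4 -> i4 (and) RAW r1
  cy5 -> i5 (sll) RAW+WAW r0
  cy6 -> i6 (add) RAW r0
  cy7 -> i7+i8 (st/mul) dual
  cy8 -> i9 (bne) no-port BR/BR
  cy9 -> i10 (bne) tail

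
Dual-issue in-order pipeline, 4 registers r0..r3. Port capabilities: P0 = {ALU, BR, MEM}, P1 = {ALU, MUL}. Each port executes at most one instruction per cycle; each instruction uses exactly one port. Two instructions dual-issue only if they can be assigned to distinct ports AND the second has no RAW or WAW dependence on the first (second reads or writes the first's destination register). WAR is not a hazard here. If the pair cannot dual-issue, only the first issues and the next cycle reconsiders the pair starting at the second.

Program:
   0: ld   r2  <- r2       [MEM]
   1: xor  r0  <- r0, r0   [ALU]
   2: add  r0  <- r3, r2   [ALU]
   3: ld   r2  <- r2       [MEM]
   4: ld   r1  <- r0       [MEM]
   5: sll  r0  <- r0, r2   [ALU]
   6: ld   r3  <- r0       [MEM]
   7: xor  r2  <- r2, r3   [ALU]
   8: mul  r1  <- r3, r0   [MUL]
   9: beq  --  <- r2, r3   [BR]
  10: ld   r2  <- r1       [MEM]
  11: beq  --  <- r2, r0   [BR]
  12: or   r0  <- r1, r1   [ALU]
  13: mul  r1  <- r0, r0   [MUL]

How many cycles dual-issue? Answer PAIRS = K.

#0 head=0: ld.MEM xor.ALU i0+i1 2-wide
#1 head=2: add.ALU ld.MEM i2+i3 2-wide
#2 head=4: ld.MEM sll.ALU i4+i5 2-wide
#3 head=6: ld.MEM i6 RAW r3
#4 head=7: xor.ALU mul.MUL i7+i8 2-wide
#5 head=9: beq.BR i9 no-port BR/MEM
#6 head=10: ld.MEM i10 no-port MEM/BR
#7 head=11: beq.BR or.ALU i11+i12 2-wide
#8 head=13: mul.MUL i13 tail

PAIRS = 5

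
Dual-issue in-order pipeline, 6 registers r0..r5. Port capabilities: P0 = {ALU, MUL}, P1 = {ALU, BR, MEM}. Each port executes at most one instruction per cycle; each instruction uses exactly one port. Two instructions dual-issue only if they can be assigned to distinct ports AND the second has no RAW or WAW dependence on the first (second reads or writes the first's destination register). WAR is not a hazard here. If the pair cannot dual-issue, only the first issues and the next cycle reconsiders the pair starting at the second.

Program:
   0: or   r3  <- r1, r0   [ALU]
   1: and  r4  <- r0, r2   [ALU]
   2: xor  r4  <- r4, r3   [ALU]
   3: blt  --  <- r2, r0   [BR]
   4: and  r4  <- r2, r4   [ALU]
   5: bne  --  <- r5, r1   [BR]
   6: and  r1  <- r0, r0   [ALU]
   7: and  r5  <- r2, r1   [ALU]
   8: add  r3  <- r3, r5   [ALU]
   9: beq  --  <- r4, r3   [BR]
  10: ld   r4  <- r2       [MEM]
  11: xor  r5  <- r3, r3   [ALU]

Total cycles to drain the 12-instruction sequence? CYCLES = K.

c0: i0/i1 or.ALU and.ALU  dual
c1: i2/i3 xor.ALU blt.BR  dual
c2: i4/i5 and.ALU bne.BR  dual
c3: i6 and.ALU  RAW r1
c4: i7 and.ALU  RAW r5
c5: i8 add.ALU  RAW r3
c6: i9 beq.BR  no-port BR/MEM
c7: i10/i11 ld.MEM xor.ALU  dual

CYCLES = 8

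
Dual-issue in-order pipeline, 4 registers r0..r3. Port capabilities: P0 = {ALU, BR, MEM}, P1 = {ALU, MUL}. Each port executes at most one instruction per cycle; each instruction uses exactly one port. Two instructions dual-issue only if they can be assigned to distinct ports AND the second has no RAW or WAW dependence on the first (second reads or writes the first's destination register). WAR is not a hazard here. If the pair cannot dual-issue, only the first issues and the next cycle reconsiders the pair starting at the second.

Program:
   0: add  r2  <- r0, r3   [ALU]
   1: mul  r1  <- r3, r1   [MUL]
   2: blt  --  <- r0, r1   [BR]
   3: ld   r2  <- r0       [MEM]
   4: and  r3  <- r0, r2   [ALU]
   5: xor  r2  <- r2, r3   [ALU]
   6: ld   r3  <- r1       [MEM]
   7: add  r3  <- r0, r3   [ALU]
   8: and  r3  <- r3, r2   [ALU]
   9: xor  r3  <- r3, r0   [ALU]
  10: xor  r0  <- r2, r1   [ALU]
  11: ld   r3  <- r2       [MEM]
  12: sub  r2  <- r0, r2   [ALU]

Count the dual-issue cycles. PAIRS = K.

PAIRS = 4

#0 head=0: add.ALU;mul.MUL i0/i1 2-wide
#1 head=2: blt.BR i2 no-port BR/MEM
#2 head=3: ld.MEM i3 RAW r2
#3 head=4: and.ALU i4 RAW r3
#4 head=5: xor.ALU;ld.MEM i5/i6 2-wide
#5 head=7: add.ALU i7 RAW+WAW r3
#6 head=8: and.ALU i8 RAW+WAW r3
#7 head=9: xor.ALU;xor.ALU i9/i10 2-wide
#8 head=11: ld.MEM;sub.ALU i11/i12 2-wide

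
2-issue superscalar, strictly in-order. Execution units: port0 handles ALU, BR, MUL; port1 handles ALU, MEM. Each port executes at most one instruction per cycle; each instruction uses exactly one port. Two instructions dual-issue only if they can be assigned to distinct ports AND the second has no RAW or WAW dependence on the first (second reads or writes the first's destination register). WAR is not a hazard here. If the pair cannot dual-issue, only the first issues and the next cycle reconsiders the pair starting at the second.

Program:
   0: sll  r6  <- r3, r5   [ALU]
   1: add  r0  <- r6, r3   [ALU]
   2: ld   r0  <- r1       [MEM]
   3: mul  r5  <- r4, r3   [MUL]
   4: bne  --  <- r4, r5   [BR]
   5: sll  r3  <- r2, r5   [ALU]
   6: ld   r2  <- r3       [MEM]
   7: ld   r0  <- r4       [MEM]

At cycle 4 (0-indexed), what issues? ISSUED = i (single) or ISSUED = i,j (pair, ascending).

t=0 i0:sll.ALU ; RAW r6
t=1 i1:add.ALU ; WAW r0
t=2 i2/i3:ld.MEM;mul.MUL ; dual
t=3 i4/i5:bne.BR;sll.ALU ; dual
t=4 i6:ld.MEM ; no-port MEM/MEM
t=5 i7:ld.MEM ; tail

ISSUED = 6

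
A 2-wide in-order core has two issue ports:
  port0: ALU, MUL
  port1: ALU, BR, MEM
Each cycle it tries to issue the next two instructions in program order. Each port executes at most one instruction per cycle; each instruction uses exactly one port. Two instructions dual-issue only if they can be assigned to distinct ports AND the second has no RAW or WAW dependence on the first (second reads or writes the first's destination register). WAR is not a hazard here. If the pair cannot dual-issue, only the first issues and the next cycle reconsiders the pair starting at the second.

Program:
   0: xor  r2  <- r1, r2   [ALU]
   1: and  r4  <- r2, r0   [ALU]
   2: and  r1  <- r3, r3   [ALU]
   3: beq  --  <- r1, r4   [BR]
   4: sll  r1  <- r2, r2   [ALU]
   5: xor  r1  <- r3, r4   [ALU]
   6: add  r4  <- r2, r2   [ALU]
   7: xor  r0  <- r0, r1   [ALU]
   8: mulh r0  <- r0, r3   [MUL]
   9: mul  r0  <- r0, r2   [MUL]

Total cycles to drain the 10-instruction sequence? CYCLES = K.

CYCLES = 7

  cy0 -> i0 (xor) RAW r2
  cy1 -> i1,i2 (and and) dual
  cy2 -> i3,i4 (beq sll) dual
  cy3 -> i5,i6 (xor add) dual
  cy4 -> i7 (xor) RAW+WAW r0
  cy5 -> i8 (mulh) no-port MUL/MUL
  cy6 -> i9 (mul) tail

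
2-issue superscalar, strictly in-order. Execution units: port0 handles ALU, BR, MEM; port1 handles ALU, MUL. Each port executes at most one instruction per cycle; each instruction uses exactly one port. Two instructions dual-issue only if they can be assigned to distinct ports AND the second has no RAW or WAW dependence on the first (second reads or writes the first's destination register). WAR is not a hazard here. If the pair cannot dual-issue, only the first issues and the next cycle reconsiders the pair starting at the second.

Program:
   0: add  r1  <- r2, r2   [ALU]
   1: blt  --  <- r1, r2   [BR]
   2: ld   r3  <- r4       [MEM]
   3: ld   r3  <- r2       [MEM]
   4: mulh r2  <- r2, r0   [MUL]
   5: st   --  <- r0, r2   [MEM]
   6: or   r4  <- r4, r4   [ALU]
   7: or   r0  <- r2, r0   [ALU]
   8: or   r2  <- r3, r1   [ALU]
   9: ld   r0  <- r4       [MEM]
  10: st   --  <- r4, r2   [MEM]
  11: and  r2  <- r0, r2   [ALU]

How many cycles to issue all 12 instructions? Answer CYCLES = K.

[0] i0  add  -- RAW r1
[1] i1  blt  -- no-port BR/MEM
[2] i2  ld  -- no-port MEM/MEM
[3] i3/i4  ld/mulh  -- dual
[4] i5/i6  st/or  -- dual
[5] i7/i8  or/or  -- dual
[6] i9  ld  -- no-port MEM/MEM
[7] i10/i11  st/and  -- dual

CYCLES = 8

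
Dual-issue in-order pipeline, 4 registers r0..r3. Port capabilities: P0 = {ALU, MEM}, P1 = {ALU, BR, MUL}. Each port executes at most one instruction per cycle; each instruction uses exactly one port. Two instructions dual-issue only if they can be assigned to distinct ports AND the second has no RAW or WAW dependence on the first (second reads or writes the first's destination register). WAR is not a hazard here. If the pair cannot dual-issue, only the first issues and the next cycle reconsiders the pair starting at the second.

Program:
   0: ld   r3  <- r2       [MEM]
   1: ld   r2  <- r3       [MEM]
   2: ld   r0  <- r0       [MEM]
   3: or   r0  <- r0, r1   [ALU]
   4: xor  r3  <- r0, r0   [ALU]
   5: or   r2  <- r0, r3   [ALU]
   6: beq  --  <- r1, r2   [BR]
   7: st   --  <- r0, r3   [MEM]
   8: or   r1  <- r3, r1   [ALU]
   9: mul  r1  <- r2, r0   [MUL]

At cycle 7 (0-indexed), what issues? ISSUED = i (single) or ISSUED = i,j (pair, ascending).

  cy0 -> i0 (ld.MEM) no-port MEM/MEM
  cy1 -> i1 (ld.MEM) no-port MEM/MEM
  cy2 -> i2 (ld.MEM) RAW+WAW r0
  cy3 -> i3 (or.ALU) RAW r0
  cy4 -> i4 (xor.ALU) RAW r3
  cy5 -> i5 (or.ALU) RAW r2
  cy6 -> i6&i7 (beq.BR+st.MEM) 2-wide
  cy7 -> i8 (or.ALU) WAW r1
  cy8 -> i9 (mul.MUL) tail

ISSUED = 8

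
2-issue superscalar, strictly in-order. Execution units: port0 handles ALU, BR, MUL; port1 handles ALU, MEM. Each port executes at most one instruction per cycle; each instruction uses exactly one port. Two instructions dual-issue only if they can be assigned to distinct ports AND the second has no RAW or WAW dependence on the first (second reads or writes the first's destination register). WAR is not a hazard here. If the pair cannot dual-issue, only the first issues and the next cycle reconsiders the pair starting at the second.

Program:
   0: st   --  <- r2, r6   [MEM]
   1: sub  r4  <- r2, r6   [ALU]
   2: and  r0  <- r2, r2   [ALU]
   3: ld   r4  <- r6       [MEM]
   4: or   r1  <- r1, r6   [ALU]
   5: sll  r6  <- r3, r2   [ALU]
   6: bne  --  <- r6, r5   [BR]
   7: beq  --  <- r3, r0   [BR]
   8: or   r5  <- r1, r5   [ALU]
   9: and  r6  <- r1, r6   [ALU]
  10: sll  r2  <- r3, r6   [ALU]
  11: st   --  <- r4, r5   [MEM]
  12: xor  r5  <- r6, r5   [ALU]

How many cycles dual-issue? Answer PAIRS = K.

PAIRS = 5

[0] i0+i1  st;sub  -- 2-wide
[1] i2+i3  and;ld  -- 2-wide
[2] i4+i5  or;sll  -- 2-wide
[3] i6  bne  -- no-port BR/BR
[4] i7+i8  beq;or  -- 2-wide
[5] i9  and  -- RAW r6
[6] i10+i11  sll;st  -- 2-wide
[7] i12  xor  -- tail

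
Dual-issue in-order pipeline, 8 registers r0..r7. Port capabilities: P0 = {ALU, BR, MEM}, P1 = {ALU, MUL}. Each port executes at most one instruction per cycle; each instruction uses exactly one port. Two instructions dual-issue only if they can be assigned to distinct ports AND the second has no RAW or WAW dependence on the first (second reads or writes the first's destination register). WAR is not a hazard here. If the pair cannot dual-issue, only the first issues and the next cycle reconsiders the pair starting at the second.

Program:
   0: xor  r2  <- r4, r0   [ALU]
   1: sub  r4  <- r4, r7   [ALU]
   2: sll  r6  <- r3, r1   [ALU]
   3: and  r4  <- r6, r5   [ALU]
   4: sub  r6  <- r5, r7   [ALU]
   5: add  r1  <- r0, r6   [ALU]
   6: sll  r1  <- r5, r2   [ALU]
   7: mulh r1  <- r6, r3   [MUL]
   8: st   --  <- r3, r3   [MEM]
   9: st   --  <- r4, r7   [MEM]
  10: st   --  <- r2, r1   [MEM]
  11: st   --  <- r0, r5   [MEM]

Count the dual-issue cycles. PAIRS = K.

PAIRS = 3

[0] i0/i1  xor.ALU+sub.ALU  -- 2-wide
[1] i2  sll.ALU  -- RAW r6
[2] i3/i4  and.ALU+sub.ALU  -- 2-wide
[3] i5  add.ALU  -- WAW r1
[4] i6  sll.ALU  -- WAW r1
[5] i7/i8  mulh.MUL+st.MEM  -- 2-wide
[6] i9  st.MEM  -- no-port MEM/MEM
[7] i10  st.MEM  -- no-port MEM/MEM
[8] i11  st.MEM  -- tail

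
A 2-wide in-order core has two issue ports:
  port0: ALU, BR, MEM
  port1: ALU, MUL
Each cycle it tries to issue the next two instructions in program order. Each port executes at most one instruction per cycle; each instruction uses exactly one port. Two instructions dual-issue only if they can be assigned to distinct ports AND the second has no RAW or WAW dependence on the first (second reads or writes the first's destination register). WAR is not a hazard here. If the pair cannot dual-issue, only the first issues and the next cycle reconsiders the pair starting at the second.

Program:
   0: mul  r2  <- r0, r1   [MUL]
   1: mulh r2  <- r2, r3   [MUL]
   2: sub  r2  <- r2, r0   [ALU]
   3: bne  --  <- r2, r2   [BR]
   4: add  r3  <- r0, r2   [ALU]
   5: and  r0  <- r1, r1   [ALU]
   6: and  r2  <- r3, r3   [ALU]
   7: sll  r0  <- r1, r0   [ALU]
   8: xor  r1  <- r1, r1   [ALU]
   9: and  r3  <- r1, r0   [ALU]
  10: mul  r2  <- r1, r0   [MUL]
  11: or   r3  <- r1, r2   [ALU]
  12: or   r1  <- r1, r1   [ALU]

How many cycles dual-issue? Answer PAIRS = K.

PAIRS = 5

0. mul.MUL @i0  | no-port MUL/MUL
1. mulh.MUL @i1  | RAW+WAW r2
2. sub.ALU @i2  | RAW r2
3. bne.BR+add.ALU @i3,i4  | dual
4. and.ALU+and.ALU @i5,i6  | dual
5. sll.ALU+xor.ALU @i7,i8  | dual
6. and.ALU+mul.MUL @i9,i10  | dual
7. or.ALU+or.ALU @i11,i12  | dual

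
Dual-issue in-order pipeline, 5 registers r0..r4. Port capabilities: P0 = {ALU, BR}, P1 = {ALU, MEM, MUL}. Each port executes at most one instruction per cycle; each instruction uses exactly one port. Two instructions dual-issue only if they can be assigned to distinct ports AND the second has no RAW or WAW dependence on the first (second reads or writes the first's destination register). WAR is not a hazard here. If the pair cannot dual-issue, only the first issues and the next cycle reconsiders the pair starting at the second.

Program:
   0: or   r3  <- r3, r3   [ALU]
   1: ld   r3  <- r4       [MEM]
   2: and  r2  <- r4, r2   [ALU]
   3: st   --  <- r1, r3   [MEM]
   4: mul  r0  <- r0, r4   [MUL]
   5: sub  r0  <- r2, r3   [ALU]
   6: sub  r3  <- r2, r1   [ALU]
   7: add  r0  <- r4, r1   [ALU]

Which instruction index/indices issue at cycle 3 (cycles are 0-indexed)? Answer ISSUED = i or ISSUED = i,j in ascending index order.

ISSUED = 4

t=0 i0:or ; WAW r3
t=1 i1/i2:ld/and ; 2-wide
t=2 i3:st ; no-port MEM/MUL
t=3 i4:mul ; WAW r0
t=4 i5/i6:sub/sub ; 2-wide
t=5 i7:add ; tail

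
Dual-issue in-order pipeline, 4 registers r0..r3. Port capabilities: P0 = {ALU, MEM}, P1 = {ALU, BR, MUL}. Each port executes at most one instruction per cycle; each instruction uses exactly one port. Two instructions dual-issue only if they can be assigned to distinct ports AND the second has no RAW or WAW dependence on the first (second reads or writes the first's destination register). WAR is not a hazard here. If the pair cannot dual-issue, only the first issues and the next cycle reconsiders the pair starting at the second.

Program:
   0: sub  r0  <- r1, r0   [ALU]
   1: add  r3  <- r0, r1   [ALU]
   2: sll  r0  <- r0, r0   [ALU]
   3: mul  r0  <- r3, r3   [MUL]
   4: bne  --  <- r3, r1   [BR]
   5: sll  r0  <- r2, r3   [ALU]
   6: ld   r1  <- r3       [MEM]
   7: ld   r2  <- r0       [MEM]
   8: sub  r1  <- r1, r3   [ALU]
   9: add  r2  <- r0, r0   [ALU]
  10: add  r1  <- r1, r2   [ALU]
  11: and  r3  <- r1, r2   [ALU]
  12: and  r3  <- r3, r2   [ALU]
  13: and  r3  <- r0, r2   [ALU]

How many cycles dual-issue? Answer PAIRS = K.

PAIRS = 3

[0] i0  sub.ALU  -- RAW r0
[1] i1+i2  add.ALU sll.ALU  -- 2-wide
[2] i3  mul.MUL  -- no-port MUL/BR
[3] i4+i5  bne.BR sll.ALU  -- 2-wide
[4] i6  ld.MEM  -- no-port MEM/MEM
[5] i7+i8  ld.MEM sub.ALU  -- 2-wide
[6] i9  add.ALU  -- RAW r2
[7] i10  add.ALU  -- RAW r1
[8] i11  and.ALU  -- RAW+WAW r3
[9] i12  and.ALU  -- WAW r3
[10] i13  and.ALU  -- tail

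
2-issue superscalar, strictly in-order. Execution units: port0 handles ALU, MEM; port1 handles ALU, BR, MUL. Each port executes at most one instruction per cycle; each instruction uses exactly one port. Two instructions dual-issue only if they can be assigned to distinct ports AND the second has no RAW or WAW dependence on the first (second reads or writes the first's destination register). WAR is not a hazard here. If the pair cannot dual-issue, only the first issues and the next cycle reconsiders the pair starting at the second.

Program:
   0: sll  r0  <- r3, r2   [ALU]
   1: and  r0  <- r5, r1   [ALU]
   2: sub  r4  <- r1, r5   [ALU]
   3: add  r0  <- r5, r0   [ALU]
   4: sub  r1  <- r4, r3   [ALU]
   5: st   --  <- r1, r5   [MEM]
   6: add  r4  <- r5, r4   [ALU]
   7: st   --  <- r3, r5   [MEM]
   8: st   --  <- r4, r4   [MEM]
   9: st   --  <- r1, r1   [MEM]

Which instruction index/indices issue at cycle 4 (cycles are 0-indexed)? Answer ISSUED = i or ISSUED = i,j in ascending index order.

ISSUED = 7

[0] i0  sll  -- WAW r0
[1] i1&i2  and sub  -- pair
[2] i3&i4  add sub  -- pair
[3] i5&i6  st add  -- pair
[4] i7  st  -- no-port MEM/MEM
[5] i8  st  -- no-port MEM/MEM
[6] i9  st  -- tail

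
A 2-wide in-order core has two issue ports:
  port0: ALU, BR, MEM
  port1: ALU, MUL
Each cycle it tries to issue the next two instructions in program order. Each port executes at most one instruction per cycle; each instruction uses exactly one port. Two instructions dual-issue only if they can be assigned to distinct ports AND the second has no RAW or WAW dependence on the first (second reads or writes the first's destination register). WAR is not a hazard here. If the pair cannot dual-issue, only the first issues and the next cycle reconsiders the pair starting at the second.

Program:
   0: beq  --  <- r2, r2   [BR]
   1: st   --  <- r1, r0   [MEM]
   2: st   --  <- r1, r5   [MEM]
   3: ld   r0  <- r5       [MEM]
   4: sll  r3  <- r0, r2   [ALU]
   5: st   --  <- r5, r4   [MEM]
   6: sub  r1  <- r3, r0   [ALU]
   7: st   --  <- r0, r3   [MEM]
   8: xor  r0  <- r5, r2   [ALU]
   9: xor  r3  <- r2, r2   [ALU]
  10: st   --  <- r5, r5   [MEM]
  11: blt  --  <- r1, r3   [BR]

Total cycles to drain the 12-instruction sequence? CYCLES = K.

CYCLES = 9

0. beq @i0  | no-port BR/MEM
1. st @i1  | no-port MEM/MEM
2. st @i2  | no-port MEM/MEM
3. ld @i3  | RAW r0
4. sll+st @i4/i5  | pair
5. sub+st @i6/i7  | pair
6. xor+xor @i8/i9  | pair
7. st @i10  | no-port MEM/BR
8. blt @i11  | tail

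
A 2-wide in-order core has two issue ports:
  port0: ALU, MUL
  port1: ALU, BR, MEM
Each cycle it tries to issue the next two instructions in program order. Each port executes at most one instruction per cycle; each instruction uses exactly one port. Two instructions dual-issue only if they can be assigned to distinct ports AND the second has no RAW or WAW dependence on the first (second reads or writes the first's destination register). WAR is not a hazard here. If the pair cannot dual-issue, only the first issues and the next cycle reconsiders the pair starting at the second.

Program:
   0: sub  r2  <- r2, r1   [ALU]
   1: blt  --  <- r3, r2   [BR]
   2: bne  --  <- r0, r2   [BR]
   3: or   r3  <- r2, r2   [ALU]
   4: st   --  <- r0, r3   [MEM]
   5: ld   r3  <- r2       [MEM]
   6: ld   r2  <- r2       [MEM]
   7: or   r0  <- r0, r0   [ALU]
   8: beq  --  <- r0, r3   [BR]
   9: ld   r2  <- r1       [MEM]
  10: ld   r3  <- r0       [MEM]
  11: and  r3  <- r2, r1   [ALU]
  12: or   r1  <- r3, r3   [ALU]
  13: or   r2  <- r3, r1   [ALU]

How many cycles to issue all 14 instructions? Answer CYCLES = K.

t=0 i0:sub ; RAW r2
t=1 i1:blt ; no-port BR/BR
t=2 i2/i3:bne or ; 2-wide
t=3 i4:st ; no-port MEM/MEM
t=4 i5:ld ; no-port MEM/MEM
t=5 i6/i7:ld or ; 2-wide
t=6 i8:beq ; no-port BR/MEM
t=7 i9:ld ; no-port MEM/MEM
t=8 i10:ld ; WAW r3
t=9 i11:and ; RAW r3
t=10 i12:or ; RAW r1
t=11 i13:or ; tail

CYCLES = 12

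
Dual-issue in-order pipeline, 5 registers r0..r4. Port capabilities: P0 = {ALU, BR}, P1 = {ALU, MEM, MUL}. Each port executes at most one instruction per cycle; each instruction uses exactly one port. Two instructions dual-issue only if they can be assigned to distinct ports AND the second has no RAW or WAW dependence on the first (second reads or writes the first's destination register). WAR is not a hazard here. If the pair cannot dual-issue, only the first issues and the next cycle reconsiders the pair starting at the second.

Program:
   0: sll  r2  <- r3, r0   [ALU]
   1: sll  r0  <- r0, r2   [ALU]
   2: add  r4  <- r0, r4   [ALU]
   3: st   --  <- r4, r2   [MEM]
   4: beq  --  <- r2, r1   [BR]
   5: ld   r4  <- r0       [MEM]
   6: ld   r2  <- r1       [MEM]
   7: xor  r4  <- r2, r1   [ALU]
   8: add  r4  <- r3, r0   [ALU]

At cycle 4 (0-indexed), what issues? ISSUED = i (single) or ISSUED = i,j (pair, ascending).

  cy0 -> i0 (sll) RAW r2
  cy1 -> i1 (sll) RAW r0
  cy2 -> i2 (add) RAW r4
  cy3 -> i3/i4 (st;beq) 2-wide
  cy4 -> i5 (ld) no-port MEM/MEM
  cy5 -> i6 (ld) RAW r2
  cy6 -> i7 (xor) WAW r4
  cy7 -> i8 (add) tail

ISSUED = 5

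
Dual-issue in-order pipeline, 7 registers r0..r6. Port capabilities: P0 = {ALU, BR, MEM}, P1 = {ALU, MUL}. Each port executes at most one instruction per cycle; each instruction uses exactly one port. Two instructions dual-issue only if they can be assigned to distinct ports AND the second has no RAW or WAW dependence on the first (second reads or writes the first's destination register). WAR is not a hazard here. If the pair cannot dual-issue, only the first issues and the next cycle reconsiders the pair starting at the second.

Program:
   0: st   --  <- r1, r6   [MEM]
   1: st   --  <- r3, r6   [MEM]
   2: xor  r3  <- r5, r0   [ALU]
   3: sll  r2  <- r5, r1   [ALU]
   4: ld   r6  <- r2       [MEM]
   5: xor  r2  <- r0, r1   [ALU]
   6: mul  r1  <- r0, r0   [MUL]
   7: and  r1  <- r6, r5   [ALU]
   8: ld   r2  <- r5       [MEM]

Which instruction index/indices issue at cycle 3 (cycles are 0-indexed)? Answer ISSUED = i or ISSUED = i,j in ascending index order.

[0] i0  st  -- no-port MEM/MEM
[1] i1&i2  st/xor  -- dual
[2] i3  sll  -- RAW r2
[3] i4&i5  ld/xor  -- dual
[4] i6  mul  -- WAW r1
[5] i7&i8  and/ld  -- dual

ISSUED = 4,5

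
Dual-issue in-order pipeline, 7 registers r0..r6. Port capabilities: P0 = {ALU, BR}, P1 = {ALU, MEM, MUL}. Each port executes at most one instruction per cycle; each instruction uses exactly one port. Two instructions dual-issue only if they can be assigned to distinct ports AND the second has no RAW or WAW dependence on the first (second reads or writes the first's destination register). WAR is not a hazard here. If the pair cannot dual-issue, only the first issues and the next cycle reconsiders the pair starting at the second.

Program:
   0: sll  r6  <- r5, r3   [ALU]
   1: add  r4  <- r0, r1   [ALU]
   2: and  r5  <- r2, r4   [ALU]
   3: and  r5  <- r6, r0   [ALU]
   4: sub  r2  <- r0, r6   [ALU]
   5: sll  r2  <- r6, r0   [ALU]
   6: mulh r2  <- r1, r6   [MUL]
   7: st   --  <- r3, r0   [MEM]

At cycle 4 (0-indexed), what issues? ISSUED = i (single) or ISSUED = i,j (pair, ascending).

ISSUED = 6

t=0 i0&i1:sll.ALU/add.ALU ; 2-wide
t=1 i2:and.ALU ; WAW r5
t=2 i3&i4:and.ALU/sub.ALU ; 2-wide
t=3 i5:sll.ALU ; WAW r2
t=4 i6:mulh.MUL ; no-port MUL/MEM
t=5 i7:st.MEM ; tail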